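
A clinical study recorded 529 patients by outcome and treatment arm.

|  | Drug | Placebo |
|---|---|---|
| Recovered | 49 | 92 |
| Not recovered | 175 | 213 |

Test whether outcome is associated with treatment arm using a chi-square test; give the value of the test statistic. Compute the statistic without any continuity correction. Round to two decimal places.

Row totals: 141, 388. Column totals: 224, 305. Grand total N = 529.
Expected counts (row total × column total / N):
  Recovered, Drug: 141×224/529 = 59.705
  Recovered, Placebo: 141×305/529 = 81.295
  Not recovered, Drug: 388×224/529 = 164.295
  Not recovered, Placebo: 388×305/529 = 223.705
Contributions (O − E)²/E:
  (49 − 59.705)²/59.705 = 1.9194
  (92 − 81.295)²/81.295 = 1.4096
  (175 − 164.295)²/164.295 = 0.6975
  (213 − 223.705)²/223.705 = 0.5123
χ² = 1.9194 + 1.4096 + 0.6975 + 0.5123 = 4.54

4.54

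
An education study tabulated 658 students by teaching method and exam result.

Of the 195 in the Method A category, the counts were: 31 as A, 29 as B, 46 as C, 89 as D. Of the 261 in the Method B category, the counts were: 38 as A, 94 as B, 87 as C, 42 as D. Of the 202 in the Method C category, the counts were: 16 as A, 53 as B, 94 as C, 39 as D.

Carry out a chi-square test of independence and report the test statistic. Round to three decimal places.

Row totals: 195, 261, 202. Column totals: 85, 176, 227, 170. Grand total N = 658.
Expected counts (row total × column total / N):
  Method A, A: 195×85/658 = 25.1900
  Method A, B: 195×176/658 = 52.1581
  Method A, C: 195×227/658 = 67.2720
  Method A, D: 195×170/658 = 50.3799
  Method B, A: 261×85/658 = 33.7158
  Method B, B: 261×176/658 = 69.8116
  Method B, C: 261×227/658 = 90.0410
  Method B, D: 261×170/658 = 67.4316
  Method C, A: 202×85/658 = 26.0942
  Method C, B: 202×176/658 = 54.0304
  Method C, C: 202×227/658 = 69.6869
  Method C, D: 202×170/658 = 52.1884
Contributions (O − E)²/E:
  (31 − 25.1900)²/25.1900 = 1.3401
  (29 − 52.1581)²/52.1581 = 10.2822
  (46 − 67.2720)²/67.2720 = 6.7264
  (89 − 50.3799)²/50.3799 = 29.6053
  (38 − 33.7158)²/33.7158 = 0.5444
  (94 − 69.8116)²/69.8116 = 8.3808
  (87 − 90.0410)²/90.0410 = 0.1027
  (42 − 67.4316)²/67.4316 = 9.5914
  (16 − 26.0942)²/26.0942 = 3.9048
  (53 − 54.0304)²/54.0304 = 0.0197
  (94 − 69.6869)²/69.6869 = 8.4826
  (39 − 52.1884)²/52.1884 = 3.3328
χ² = 1.3401 + 10.2822 + 6.7264 + 29.6053 + 0.5444 + 8.3808 + 0.1027 + 9.5914 + 3.9048 + 0.0197 + 8.4826 + 3.3328 = 82.313

82.313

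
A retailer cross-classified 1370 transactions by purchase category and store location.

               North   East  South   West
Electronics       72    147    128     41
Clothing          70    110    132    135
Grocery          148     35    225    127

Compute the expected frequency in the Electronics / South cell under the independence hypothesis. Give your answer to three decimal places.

Row total (Electronics) = 388; column total (South) = 485; grand total N = 1370.
Expected count = (row total × column total) / N = 388 × 485 / 1370 = 137.358.

137.358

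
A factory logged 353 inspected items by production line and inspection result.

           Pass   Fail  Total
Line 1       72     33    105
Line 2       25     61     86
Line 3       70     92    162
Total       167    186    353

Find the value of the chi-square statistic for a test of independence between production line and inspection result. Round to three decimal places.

31.612

Grand total N = 353.
Expected counts (row total × column total / N):
  Line 1, Pass: 105×167/353 = 49.6742
  Line 1, Fail: 105×186/353 = 55.3258
  Line 2, Pass: 86×167/353 = 40.6856
  Line 2, Fail: 86×186/353 = 45.3144
  Line 3, Pass: 162×167/353 = 76.6402
  Line 3, Fail: 162×186/353 = 85.3598
Contributions (O − E)²/E:
  (72 − 49.6742)²/49.6742 = 10.0342
  (33 − 55.3258)²/55.3258 = 9.0092
  (25 − 40.6856)²/40.6856 = 6.0473
  (61 − 45.3144)²/45.3144 = 5.4296
  (70 − 76.6402)²/76.6402 = 0.5753
  (92 − 85.3598)²/85.3598 = 0.5165
χ² = 10.0342 + 9.0092 + 6.0473 + 5.4296 + 0.5753 + 0.5165 = 31.612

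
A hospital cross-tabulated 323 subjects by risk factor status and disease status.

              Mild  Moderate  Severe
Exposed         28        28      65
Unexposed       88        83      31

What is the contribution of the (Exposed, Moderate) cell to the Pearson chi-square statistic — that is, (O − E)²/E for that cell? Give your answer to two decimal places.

Row total (Exposed) = 121; column total (Moderate) = 111; N = 323.
Expected count E = 121 × 111 / 323 = 41.5820.
Contribution = (O − E)²/E = (28 − 41.5820)² / 41.5820 = 4.44.

4.44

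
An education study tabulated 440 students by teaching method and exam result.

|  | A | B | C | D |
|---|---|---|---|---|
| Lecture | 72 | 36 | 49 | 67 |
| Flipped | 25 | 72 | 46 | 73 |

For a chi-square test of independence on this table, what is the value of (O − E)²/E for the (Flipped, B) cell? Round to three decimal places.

Row total (Flipped) = 216; column total (B) = 108; N = 440.
Expected count E = 216 × 108 / 440 = 53.0182.
Contribution = (O − E)²/E = (72 − 53.0182)² / 53.0182 = 6.796.

6.796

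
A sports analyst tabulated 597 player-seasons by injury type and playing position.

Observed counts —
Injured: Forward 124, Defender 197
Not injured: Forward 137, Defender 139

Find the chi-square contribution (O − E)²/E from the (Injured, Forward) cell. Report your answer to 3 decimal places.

1.902

Row total (Injured) = 321; column total (Forward) = 261; N = 597.
Expected count E = 321 × 261 / 597 = 140.3367.
Contribution = (O − E)²/E = (124 − 140.3367)² / 140.3367 = 1.902.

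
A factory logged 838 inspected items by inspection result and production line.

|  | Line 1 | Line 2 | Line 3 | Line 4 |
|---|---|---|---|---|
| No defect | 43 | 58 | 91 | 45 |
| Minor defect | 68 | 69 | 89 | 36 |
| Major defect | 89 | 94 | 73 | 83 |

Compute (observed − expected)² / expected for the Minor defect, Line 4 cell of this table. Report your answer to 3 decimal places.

Row total (Minor defect) = 262; column total (Line 4) = 164; N = 838.
Expected count E = 262 × 164 / 838 = 51.2745.
Contribution = (O − E)²/E = (36 − 51.2745)² / 51.2745 = 4.550.

4.550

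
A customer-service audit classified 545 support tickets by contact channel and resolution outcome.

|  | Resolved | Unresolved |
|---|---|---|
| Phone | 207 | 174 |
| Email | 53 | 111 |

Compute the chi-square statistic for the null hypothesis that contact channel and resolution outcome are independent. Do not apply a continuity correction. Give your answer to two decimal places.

Row totals: 381, 164. Column totals: 260, 285. Grand total N = 545.
Expected counts (row total × column total / N):
  Phone, Resolved: 381×260/545 = 181.761
  Phone, Unresolved: 381×285/545 = 199.239
  Email, Resolved: 164×260/545 = 78.239
  Email, Unresolved: 164×285/545 = 85.761
Contributions (O − E)²/E:
  (207 − 181.761)²/181.761 = 3.5046
  (174 − 199.239)²/199.239 = 3.1972
  (53 − 78.239)²/78.239 = 8.1418
  (111 − 85.761)²/85.761 = 7.4277
χ² = 3.5046 + 3.1972 + 8.1418 + 7.4277 = 22.27

22.27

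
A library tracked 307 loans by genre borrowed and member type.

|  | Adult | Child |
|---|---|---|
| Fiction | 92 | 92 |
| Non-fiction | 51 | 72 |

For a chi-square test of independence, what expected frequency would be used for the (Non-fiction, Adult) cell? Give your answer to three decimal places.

57.293

Row total (Non-fiction) = 123; column total (Adult) = 143; grand total N = 307.
Expected count = (row total × column total) / N = 123 × 143 / 307 = 57.293.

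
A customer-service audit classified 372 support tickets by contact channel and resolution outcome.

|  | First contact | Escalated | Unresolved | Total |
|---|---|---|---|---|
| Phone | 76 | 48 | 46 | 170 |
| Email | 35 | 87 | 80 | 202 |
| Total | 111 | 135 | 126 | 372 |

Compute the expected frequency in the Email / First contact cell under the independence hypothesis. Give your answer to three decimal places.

Row total (Email) = 202; column total (First contact) = 111; grand total N = 372.
Expected count = (row total × column total) / N = 202 × 111 / 372 = 60.274.

60.274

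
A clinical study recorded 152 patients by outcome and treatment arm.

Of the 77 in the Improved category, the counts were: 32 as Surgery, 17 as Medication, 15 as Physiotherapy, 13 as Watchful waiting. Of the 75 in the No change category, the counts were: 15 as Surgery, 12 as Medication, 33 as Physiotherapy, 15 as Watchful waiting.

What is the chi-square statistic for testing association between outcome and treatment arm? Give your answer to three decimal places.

13.880

Row totals: 77, 75. Column totals: 47, 29, 48, 28. Grand total N = 152.
Expected counts (row total × column total / N):
  Improved, Surgery: 77×47/152 = 23.8092
  Improved, Medication: 77×29/152 = 14.6908
  Improved, Physiotherapy: 77×48/152 = 24.3158
  Improved, Watchful waiting: 77×28/152 = 14.1842
  No change, Surgery: 75×47/152 = 23.1908
  No change, Medication: 75×29/152 = 14.3092
  No change, Physiotherapy: 75×48/152 = 23.6842
  No change, Watchful waiting: 75×28/152 = 13.8158
Contributions (O − E)²/E:
  (32 − 23.8092)²/23.8092 = 2.8178
  (17 − 14.6908)²/14.6908 = 0.3630
  (15 − 24.3158)²/24.3158 = 3.5690
  (13 − 14.1842)²/14.1842 = 0.0989
  (15 − 23.1908)²/23.1908 = 2.8929
  (12 − 14.3092)²/14.3092 = 0.3727
  (33 − 23.6842)²/23.6842 = 3.6642
  (15 − 13.8158)²/13.8158 = 0.1015
χ² = 2.8178 + 0.3630 + 3.5690 + 0.0989 + 2.8929 + 0.3727 + 3.6642 + 0.1015 = 13.880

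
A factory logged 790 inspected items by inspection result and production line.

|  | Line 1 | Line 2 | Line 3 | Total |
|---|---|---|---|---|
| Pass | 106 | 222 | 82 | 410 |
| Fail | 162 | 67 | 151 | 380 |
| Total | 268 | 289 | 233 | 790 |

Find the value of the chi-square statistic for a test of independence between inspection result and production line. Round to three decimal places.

Grand total N = 790.
Expected counts (row total × column total / N):
  Pass, Line 1: 410×268/790 = 139.0886
  Pass, Line 2: 410×289/790 = 149.9873
  Pass, Line 3: 410×233/790 = 120.9241
  Fail, Line 1: 380×268/790 = 128.9114
  Fail, Line 2: 380×289/790 = 139.0127
  Fail, Line 3: 380×233/790 = 112.0759
Contributions (O − E)²/E:
  (106 − 139.0886)²/139.0886 = 7.8716
  (222 − 149.9873)²/149.9873 = 34.5751
  (82 − 120.9241)²/120.9241 = 12.5292
  (162 − 128.9114)²/128.9114 = 8.4931
  (67 − 139.0127)²/139.0127 = 37.3047
  (151 − 112.0759)²/112.0759 = 13.5184
χ² = 7.8716 + 34.5751 + 12.5292 + 8.4931 + 37.3047 + 13.5184 = 114.292

114.292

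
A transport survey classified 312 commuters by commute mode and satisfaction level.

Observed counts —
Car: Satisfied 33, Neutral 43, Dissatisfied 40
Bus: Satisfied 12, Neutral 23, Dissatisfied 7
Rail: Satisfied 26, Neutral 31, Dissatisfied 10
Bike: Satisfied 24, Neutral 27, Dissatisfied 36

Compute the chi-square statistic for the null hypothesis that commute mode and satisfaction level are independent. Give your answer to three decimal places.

Row totals: 116, 42, 67, 87. Column totals: 95, 124, 93. Grand total N = 312.
Expected counts (row total × column total / N):
  Car, Satisfied: 116×95/312 = 35.3205
  Car, Neutral: 116×124/312 = 46.1026
  Car, Dissatisfied: 116×93/312 = 34.5769
  Bus, Satisfied: 42×95/312 = 12.7885
  Bus, Neutral: 42×124/312 = 16.6923
  Bus, Dissatisfied: 42×93/312 = 12.5192
  Rail, Satisfied: 67×95/312 = 20.4006
  Rail, Neutral: 67×124/312 = 26.6282
  Rail, Dissatisfied: 67×93/312 = 19.9712
  Bike, Satisfied: 87×95/312 = 26.4904
  Bike, Neutral: 87×124/312 = 34.5769
  Bike, Dissatisfied: 87×93/312 = 25.9327
Contributions (O − E)²/E:
  (33 − 35.3205)²/35.3205 = 0.1525
  (43 − 46.1026)²/46.1026 = 0.2088
  (40 − 34.5769)²/34.5769 = 0.8506
  (12 − 12.7885)²/12.7885 = 0.0486
  (23 − 16.6923)²/16.6923 = 2.3836
  (7 − 12.5192)²/12.5192 = 2.4332
  (26 − 20.4006)²/20.4006 = 1.5369
  (31 − 26.6282)²/26.6282 = 0.7178
  (10 − 19.9712)²/19.9712 = 4.9784
  (24 − 26.4904)²/26.4904 = 0.2341
  (27 − 34.5769)²/34.5769 = 1.6603
  (36 − 25.9327)²/25.9327 = 3.9082
χ² = 0.1525 + 0.2088 + 0.8506 + 0.0486 + 2.3836 + 2.4332 + 1.5369 + 0.7178 + 4.9784 + 0.2341 + 1.6603 + 3.9082 = 19.113

19.113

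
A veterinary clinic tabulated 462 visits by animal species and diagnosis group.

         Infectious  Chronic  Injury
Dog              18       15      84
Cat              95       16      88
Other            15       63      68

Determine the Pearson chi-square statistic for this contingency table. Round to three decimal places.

Row totals: 117, 199, 146. Column totals: 128, 94, 240. Grand total N = 462.
Expected counts (row total × column total / N):
  Dog, Infectious: 117×128/462 = 32.4156
  Dog, Chronic: 117×94/462 = 23.8052
  Dog, Injury: 117×240/462 = 60.7792
  Cat, Infectious: 199×128/462 = 55.1342
  Cat, Chronic: 199×94/462 = 40.4892
  Cat, Injury: 199×240/462 = 103.3766
  Other, Infectious: 146×128/462 = 40.4502
  Other, Chronic: 146×94/462 = 29.7056
  Other, Injury: 146×240/462 = 75.8442
Contributions (O − E)²/E:
  (18 − 32.4156)²/32.4156 = 6.4108
  (15 − 23.8052)²/23.8052 = 3.2569
  (84 − 60.7792)²/60.7792 = 8.8715
  (95 − 55.1342)²/55.1342 = 28.8257
  (16 − 40.4892)²/40.4892 = 14.8119
  (88 − 103.3766)²/103.3766 = 2.2872
  (15 − 40.4502)²/40.4502 = 16.0126
  (63 − 29.7056)²/29.7056 = 37.3168
  (68 − 75.8442)²/75.8442 = 0.8113
χ² = 6.4108 + 3.2569 + 8.8715 + 28.8257 + 14.8119 + 2.2872 + 16.0126 + 37.3168 + 0.8113 = 118.605

118.605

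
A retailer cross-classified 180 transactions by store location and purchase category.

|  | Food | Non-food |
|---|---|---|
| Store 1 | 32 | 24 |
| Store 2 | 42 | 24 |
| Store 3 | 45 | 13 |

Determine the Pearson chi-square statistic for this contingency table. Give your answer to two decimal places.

Row totals: 56, 66, 58. Column totals: 119, 61. Grand total N = 180.
Expected counts (row total × column total / N):
  Store 1, Food: 56×119/180 = 37.022
  Store 1, Non-food: 56×61/180 = 18.978
  Store 2, Food: 66×119/180 = 43.633
  Store 2, Non-food: 66×61/180 = 22.367
  Store 3, Food: 58×119/180 = 38.344
  Store 3, Non-food: 58×61/180 = 19.656
Contributions (O − E)²/E:
  (32 − 37.022)²/37.022 = 0.6812
  (24 − 18.978)²/18.978 = 1.3289
  (42 − 43.633)²/43.633 = 0.0611
  (24 − 22.367)²/22.367 = 0.1192
  (45 − 38.344)²/38.344 = 1.1554
  (13 − 19.656)²/19.656 = 2.2539
χ² = 0.6812 + 1.3289 + 0.0611 + 0.1192 + 1.1554 + 2.2539 = 5.60

5.60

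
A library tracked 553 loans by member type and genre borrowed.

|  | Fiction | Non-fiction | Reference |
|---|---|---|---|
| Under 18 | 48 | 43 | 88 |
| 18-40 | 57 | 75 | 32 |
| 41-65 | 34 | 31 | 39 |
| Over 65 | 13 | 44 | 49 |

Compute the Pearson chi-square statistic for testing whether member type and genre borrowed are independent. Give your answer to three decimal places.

49.550

Row totals: 179, 164, 104, 106. Column totals: 152, 193, 208. Grand total N = 553.
Expected counts (row total × column total / N):
  Under 18, Fiction: 179×152/553 = 49.2007
  Under 18, Non-fiction: 179×193/553 = 62.4720
  Under 18, Reference: 179×208/553 = 67.3273
  18-40, Fiction: 164×152/553 = 45.0778
  18-40, Non-fiction: 164×193/553 = 57.2369
  18-40, Reference: 164×208/553 = 61.6854
  41-65, Fiction: 104×152/553 = 28.5859
  41-65, Non-fiction: 104×193/553 = 36.2966
  41-65, Reference: 104×208/553 = 39.1175
  Over 65, Fiction: 106×152/553 = 29.1356
  Over 65, Non-fiction: 106×193/553 = 36.9946
  Over 65, Reference: 106×208/553 = 39.8698
Contributions (O − E)²/E:
  (48 − 49.2007)²/49.2007 = 0.0293
  (43 − 62.4720)²/62.4720 = 6.0693
  (88 − 67.3273)²/67.3273 = 6.3475
  (57 − 45.0778)²/45.0778 = 3.1532
  (75 − 57.2369)²/57.2369 = 5.5127
  (32 − 61.6854)²/61.6854 = 14.2858
  (34 − 28.5859)²/28.5859 = 1.0254
  (31 − 36.2966)²/36.2966 = 0.7729
  (39 − 39.1175)²/39.1175 = 0.0004
  (13 − 29.1356)²/29.1356 = 8.9361
  (44 − 36.9946)²/36.9946 = 1.3266
  (49 − 39.8698)²/39.8698 = 2.0908
χ² = 0.0293 + 6.0693 + 6.3475 + 3.1532 + 5.5127 + 14.2858 + 1.0254 + 0.7729 + 0.0004 + 8.9361 + 1.3266 + 2.0908 = 49.550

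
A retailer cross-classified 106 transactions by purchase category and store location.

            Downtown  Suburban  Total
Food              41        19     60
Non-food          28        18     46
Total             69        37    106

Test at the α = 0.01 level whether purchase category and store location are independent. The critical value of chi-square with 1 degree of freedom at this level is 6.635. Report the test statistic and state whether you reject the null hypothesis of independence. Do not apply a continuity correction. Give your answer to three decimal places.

0.638; fail to reject H₀

Grand total N = 106.
Expected counts (row total × column total / N):
  Food, Downtown: 60×69/106 = 39.0566
  Food, Suburban: 60×37/106 = 20.9434
  Non-food, Downtown: 46×69/106 = 29.9434
  Non-food, Suburban: 46×37/106 = 16.0566
Contributions (O − E)²/E:
  (41 − 39.0566)²/39.0566 = 0.0967
  (19 − 20.9434)²/20.9434 = 0.1803
  (28 − 29.9434)²/29.9434 = 0.1261
  (18 − 16.0566)²/16.0566 = 0.2352
χ² = 0.0967 + 0.1803 + 0.1261 + 0.2352 = 0.638
df = (2−1)(2−1) = 1. Since 0.638 < 6.635, fail to reject the null hypothesis of independence at α = 0.01.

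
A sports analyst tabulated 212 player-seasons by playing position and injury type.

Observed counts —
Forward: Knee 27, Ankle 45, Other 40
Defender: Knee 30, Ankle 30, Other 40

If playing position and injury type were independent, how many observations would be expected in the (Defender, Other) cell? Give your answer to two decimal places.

37.74

Row total (Defender) = 100; column total (Other) = 80; grand total N = 212.
Expected count = (row total × column total) / N = 100 × 80 / 212 = 37.74.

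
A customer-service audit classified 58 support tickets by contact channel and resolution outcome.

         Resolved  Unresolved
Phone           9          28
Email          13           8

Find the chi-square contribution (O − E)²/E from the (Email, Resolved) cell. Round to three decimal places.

3.182

Row total (Email) = 21; column total (Resolved) = 22; N = 58.
Expected count E = 21 × 22 / 58 = 7.9655.
Contribution = (O − E)²/E = (13 − 7.9655)² / 7.9655 = 3.182.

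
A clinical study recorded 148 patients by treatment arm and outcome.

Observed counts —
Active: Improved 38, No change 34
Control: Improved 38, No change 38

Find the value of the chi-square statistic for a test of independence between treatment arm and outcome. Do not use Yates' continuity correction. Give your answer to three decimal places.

Row totals: 72, 76. Column totals: 76, 72. Grand total N = 148.
Expected counts (row total × column total / N):
  Active, Improved: 72×76/148 = 36.9730
  Active, No change: 72×72/148 = 35.0270
  Control, Improved: 76×76/148 = 39.0270
  Control, No change: 76×72/148 = 36.9730
Contributions (O − E)²/E:
  (38 − 36.9730)²/36.9730 = 0.0285
  (34 − 35.0270)²/35.0270 = 0.0301
  (38 − 39.0270)²/39.0270 = 0.0270
  (38 − 36.9730)²/36.9730 = 0.0285
χ² = 0.0285 + 0.0301 + 0.0270 + 0.0285 = 0.114

0.114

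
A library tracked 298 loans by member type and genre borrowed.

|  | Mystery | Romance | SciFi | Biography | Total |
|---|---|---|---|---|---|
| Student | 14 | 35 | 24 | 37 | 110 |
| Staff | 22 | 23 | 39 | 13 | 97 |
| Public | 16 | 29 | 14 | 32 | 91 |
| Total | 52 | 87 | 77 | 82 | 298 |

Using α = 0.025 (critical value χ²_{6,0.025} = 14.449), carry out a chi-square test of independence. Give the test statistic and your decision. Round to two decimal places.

Grand total N = 298.
Expected counts (row total × column total / N):
  Student, Mystery: 110×52/298 = 19.195
  Student, Romance: 110×87/298 = 32.114
  Student, SciFi: 110×77/298 = 28.423
  Student, Biography: 110×82/298 = 30.268
  Staff, Mystery: 97×52/298 = 16.926
  Staff, Romance: 97×87/298 = 28.319
  Staff, SciFi: 97×77/298 = 25.064
  Staff, Biography: 97×82/298 = 26.691
  Public, Mystery: 91×52/298 = 15.879
  Public, Romance: 91×87/298 = 26.567
  Public, SciFi: 91×77/298 = 23.513
  Public, Biography: 91×82/298 = 25.040
Contributions (O − E)²/E:
  (14 − 19.195)²/19.195 = 1.4060
  (35 − 32.114)²/32.114 = 0.2594
  (24 − 28.423)²/28.423 = 0.6883
  (37 − 30.268)²/30.268 = 1.4973
  (22 − 16.926)²/16.926 = 1.5211
  (23 − 28.319)²/28.319 = 0.9990
  (39 − 25.064)²/25.064 = 7.7486
  (13 − 26.691)²/26.691 = 7.0227
  (16 − 15.879)²/15.879 = 0.0009
  (29 − 26.567)²/26.567 = 0.2228
  (14 − 23.513)²/23.513 = 3.8488
  (32 − 25.040)²/25.040 = 1.9346
χ² = 1.4060 + 0.2594 + 0.6883 + 1.4973 + 1.5211 + 0.9990 + 7.7486 + 7.0227 + 0.0009 + 0.2228 + 3.8488 + 1.9346 = 27.15
df = (3−1)(4−1) = 6. Since 27.15 > 14.449, reject the null hypothesis of independence at α = 0.025.

27.15; reject H₀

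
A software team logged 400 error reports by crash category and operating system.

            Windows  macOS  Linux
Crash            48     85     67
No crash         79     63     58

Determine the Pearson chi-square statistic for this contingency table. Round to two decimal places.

Row totals: 200, 200. Column totals: 127, 148, 125. Grand total N = 400.
Expected counts (row total × column total / N):
  Crash, Windows: 200×127/400 = 63.500
  Crash, macOS: 200×148/400 = 74.000
  Crash, Linux: 200×125/400 = 62.500
  No crash, Windows: 200×127/400 = 63.500
  No crash, macOS: 200×148/400 = 74.000
  No crash, Linux: 200×125/400 = 62.500
Contributions (O − E)²/E:
  (48 − 63.500)²/63.500 = 3.7835
  (85 − 74.000)²/74.000 = 1.6351
  (67 − 62.500)²/62.500 = 0.3240
  (79 − 63.500)²/63.500 = 3.7835
  (63 − 74.000)²/74.000 = 1.6351
  (58 − 62.500)²/62.500 = 0.3240
χ² = 3.7835 + 1.6351 + 0.3240 + 3.7835 + 1.6351 + 0.3240 = 11.49

11.49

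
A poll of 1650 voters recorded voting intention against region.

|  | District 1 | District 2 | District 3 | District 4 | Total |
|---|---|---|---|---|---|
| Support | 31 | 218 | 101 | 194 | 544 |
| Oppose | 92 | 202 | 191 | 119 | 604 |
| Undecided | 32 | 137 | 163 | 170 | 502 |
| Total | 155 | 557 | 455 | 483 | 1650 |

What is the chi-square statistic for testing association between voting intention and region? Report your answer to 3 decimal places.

101.421

Grand total N = 1650.
Expected counts (row total × column total / N):
  Support, District 1: 544×155/1650 = 51.10303
  Support, District 2: 544×557/1650 = 183.64121
  Support, District 3: 544×455/1650 = 150.01212
  Support, District 4: 544×483/1650 = 159.24364
  Oppose, District 1: 604×155/1650 = 56.73939
  Oppose, District 2: 604×557/1650 = 203.89576
  Oppose, District 3: 604×455/1650 = 166.55758
  Oppose, District 4: 604×483/1650 = 176.80727
  Undecided, District 1: 502×155/1650 = 47.15758
  Undecided, District 2: 502×557/1650 = 169.46303
  Undecided, District 3: 502×455/1650 = 138.43030
  Undecided, District 4: 502×483/1650 = 146.94909
Contributions (O − E)²/E:
  (31 − 51.10303)²/51.10303 = 7.9082
  (218 − 183.64121)²/183.64121 = 6.4284
  (101 − 150.01212)²/150.01212 = 16.0133
  (194 − 159.24364)²/159.24364 = 7.5859
  (92 − 56.73939)²/56.73939 = 21.9127
  (202 − 203.89576)²/203.89576 = 0.0176
  (191 − 166.55758)²/166.55758 = 3.5869
  (119 − 176.80727)²/176.80727 = 18.9001
  (32 − 47.15758)²/47.15758 = 4.8720
  (137 − 169.46303)²/169.46303 = 6.2188
  (163 − 138.43030)²/138.43030 = 4.3608
  (170 − 146.94909)²/146.94909 = 3.6158
χ² = 7.9082 + 6.4284 + 16.0133 + 7.5859 + 21.9127 + 0.0176 + 3.5869 + 18.9001 + 4.8720 + 6.2188 + 4.3608 + 3.6158 = 101.421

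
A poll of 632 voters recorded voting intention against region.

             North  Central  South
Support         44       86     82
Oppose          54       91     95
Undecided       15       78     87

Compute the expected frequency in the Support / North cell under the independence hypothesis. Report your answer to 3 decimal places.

Row total (Support) = 212; column total (North) = 113; grand total N = 632.
Expected count = (row total × column total) / N = 212 × 113 / 632 = 37.905.

37.905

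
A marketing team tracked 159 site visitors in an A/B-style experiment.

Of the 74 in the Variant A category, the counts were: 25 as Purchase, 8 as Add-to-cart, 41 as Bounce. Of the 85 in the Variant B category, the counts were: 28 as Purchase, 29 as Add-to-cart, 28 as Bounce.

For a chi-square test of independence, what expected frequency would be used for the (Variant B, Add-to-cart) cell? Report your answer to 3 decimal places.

Row total (Variant B) = 85; column total (Add-to-cart) = 37; grand total N = 159.
Expected count = (row total × column total) / N = 85 × 37 / 159 = 19.780.

19.780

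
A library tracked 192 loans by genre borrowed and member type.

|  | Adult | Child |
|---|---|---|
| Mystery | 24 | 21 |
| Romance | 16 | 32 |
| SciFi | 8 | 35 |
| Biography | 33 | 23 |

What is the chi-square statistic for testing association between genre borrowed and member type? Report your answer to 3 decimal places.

20.075

Row totals: 45, 48, 43, 56. Column totals: 81, 111. Grand total N = 192.
Expected counts (row total × column total / N):
  Mystery, Adult: 45×81/192 = 18.9844
  Mystery, Child: 45×111/192 = 26.0156
  Romance, Adult: 48×81/192 = 20.2500
  Romance, Child: 48×111/192 = 27.7500
  SciFi, Adult: 43×81/192 = 18.1406
  SciFi, Child: 43×111/192 = 24.8594
  Biography, Adult: 56×81/192 = 23.6250
  Biography, Child: 56×111/192 = 32.3750
Contributions (O − E)²/E:
  (24 − 18.9844)²/18.9844 = 1.3251
  (21 − 26.0156)²/26.0156 = 0.9670
  (16 − 20.2500)²/20.2500 = 0.8920
  (32 − 27.7500)²/27.7500 = 0.6509
  (8 − 18.1406)²/18.1406 = 5.6686
  (35 − 24.8594)²/24.8594 = 4.1365
  (33 − 23.6250)²/23.6250 = 3.7202
  (23 − 32.3750)²/32.3750 = 2.7148
χ² = 1.3251 + 0.9670 + 0.8920 + 0.6509 + 5.6686 + 4.1365 + 3.7202 + 2.7148 = 20.075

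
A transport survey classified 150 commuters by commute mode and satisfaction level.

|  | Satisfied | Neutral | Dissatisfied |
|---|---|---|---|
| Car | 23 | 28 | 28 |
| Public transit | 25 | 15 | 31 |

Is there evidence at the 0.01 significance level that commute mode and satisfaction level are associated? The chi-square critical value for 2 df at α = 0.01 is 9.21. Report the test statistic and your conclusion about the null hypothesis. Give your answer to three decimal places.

Row totals: 79, 71. Column totals: 48, 43, 59. Grand total N = 150.
Expected counts (row total × column total / N):
  Car, Satisfied: 79×48/150 = 25.2800
  Car, Neutral: 79×43/150 = 22.6467
  Car, Dissatisfied: 79×59/150 = 31.0733
  Public transit, Satisfied: 71×48/150 = 22.7200
  Public transit, Neutral: 71×43/150 = 20.3533
  Public transit, Dissatisfied: 71×59/150 = 27.9267
Contributions (O − E)²/E:
  (23 − 25.2800)²/25.2800 = 0.2056
  (28 − 22.6467)²/22.6467 = 1.2654
  (28 − 31.0733)²/31.0733 = 0.3040
  (25 − 22.7200)²/22.7200 = 0.2288
  (15 − 20.3533)²/20.3533 = 1.4080
  (31 − 27.9267)²/27.9267 = 0.3382
χ² = 0.2056 + 1.2654 + 0.3040 + 0.2288 + 1.4080 + 0.3382 = 3.750
df = (2−1)(3−1) = 2. Since 3.750 < 9.21, fail to reject the null hypothesis of independence at α = 0.01.

3.750; fail to reject H₀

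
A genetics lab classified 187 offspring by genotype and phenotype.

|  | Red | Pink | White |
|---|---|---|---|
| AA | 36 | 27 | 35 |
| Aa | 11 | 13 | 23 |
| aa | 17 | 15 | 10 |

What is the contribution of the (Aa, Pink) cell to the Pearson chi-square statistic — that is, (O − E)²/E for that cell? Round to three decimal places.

0.049

Row total (Aa) = 47; column total (Pink) = 55; N = 187.
Expected count E = 47 × 55 / 187 = 13.8235.
Contribution = (O − E)²/E = (13 − 13.8235)² / 13.8235 = 0.049.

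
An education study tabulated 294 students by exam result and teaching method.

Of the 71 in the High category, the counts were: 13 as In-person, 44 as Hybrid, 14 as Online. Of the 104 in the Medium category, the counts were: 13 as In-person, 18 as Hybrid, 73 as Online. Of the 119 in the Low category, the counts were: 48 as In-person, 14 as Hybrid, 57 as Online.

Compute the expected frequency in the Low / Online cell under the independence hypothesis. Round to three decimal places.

58.286

Row total (Low) = 119; column total (Online) = 144; grand total N = 294.
Expected count = (row total × column total) / N = 119 × 144 / 294 = 58.286.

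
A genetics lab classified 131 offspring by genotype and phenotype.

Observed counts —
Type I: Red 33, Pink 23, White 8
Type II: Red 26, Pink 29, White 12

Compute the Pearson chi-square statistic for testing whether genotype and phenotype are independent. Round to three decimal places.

2.255

Row totals: 64, 67. Column totals: 59, 52, 20. Grand total N = 131.
Expected counts (row total × column total / N):
  Type I, Red: 64×59/131 = 28.8244
  Type I, Pink: 64×52/131 = 25.4046
  Type I, White: 64×20/131 = 9.7710
  Type II, Red: 67×59/131 = 30.1756
  Type II, Pink: 67×52/131 = 26.5954
  Type II, White: 67×20/131 = 10.2290
Contributions (O − E)²/E:
  (33 − 28.8244)²/28.8244 = 0.6049
  (23 − 25.4046)²/25.4046 = 0.2276
  (8 − 9.7710)²/9.7710 = 0.3210
  (26 − 30.1756)²/30.1756 = 0.5778
  (29 − 26.5954)²/26.5954 = 0.2174
  (12 − 10.2290)²/10.2290 = 0.3066
χ² = 0.6049 + 0.2276 + 0.3210 + 0.5778 + 0.2174 + 0.3066 = 2.255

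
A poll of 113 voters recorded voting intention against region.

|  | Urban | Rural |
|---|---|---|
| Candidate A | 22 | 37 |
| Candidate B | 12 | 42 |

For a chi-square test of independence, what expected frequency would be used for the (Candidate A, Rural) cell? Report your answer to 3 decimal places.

41.248

Row total (Candidate A) = 59; column total (Rural) = 79; grand total N = 113.
Expected count = (row total × column total) / N = 59 × 79 / 113 = 41.248.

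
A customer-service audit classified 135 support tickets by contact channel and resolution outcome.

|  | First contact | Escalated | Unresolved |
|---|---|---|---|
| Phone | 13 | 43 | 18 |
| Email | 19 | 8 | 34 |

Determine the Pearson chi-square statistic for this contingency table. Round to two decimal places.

Row totals: 74, 61. Column totals: 32, 51, 52. Grand total N = 135.
Expected counts (row total × column total / N):
  Phone, First contact: 74×32/135 = 17.541
  Phone, Escalated: 74×51/135 = 27.956
  Phone, Unresolved: 74×52/135 = 28.504
  Email, First contact: 61×32/135 = 14.459
  Email, Escalated: 61×51/135 = 23.044
  Email, Unresolved: 61×52/135 = 23.496
Contributions (O − E)²/E:
  (13 − 17.541)²/17.541 = 1.1756
  (43 − 27.956)²/27.956 = 8.0956
  (18 − 28.504)²/28.504 = 3.8708
  (19 − 14.459)²/14.459 = 1.4261
  (8 − 23.044)²/23.044 = 9.8213
  (34 − 23.496)²/23.496 = 4.6959
χ² = 1.1756 + 8.0956 + 3.8708 + 1.4261 + 9.8213 + 4.6959 = 29.09

29.09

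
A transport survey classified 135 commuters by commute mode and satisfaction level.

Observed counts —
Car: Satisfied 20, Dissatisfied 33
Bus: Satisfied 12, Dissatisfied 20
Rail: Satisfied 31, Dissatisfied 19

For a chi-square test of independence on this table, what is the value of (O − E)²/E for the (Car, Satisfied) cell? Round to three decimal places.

Row total (Car) = 53; column total (Satisfied) = 63; N = 135.
Expected count E = 53 × 63 / 135 = 24.7333.
Contribution = (O − E)²/E = (20 − 24.7333)² / 24.7333 = 0.906.

0.906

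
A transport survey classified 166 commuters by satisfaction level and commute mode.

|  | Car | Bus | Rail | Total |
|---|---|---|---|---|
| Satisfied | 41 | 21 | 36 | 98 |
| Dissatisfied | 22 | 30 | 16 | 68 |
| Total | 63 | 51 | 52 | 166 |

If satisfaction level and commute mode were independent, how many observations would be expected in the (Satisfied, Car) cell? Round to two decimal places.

37.19

Row total (Satisfied) = 98; column total (Car) = 63; grand total N = 166.
Expected count = (row total × column total) / N = 98 × 63 / 166 = 37.19.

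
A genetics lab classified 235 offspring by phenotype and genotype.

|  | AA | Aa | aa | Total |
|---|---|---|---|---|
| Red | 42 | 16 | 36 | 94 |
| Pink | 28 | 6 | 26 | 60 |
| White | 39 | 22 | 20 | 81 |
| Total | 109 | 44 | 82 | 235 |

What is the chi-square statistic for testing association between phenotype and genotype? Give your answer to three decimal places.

9.731

Grand total N = 235.
Expected counts (row total × column total / N):
  Red, AA: 94×109/235 = 43.60000
  Red, Aa: 94×44/235 = 17.60000
  Red, aa: 94×82/235 = 32.80000
  Pink, AA: 60×109/235 = 27.82979
  Pink, Aa: 60×44/235 = 11.23404
  Pink, aa: 60×82/235 = 20.93617
  White, AA: 81×109/235 = 37.57021
  White, Aa: 81×44/235 = 15.16596
  White, aa: 81×82/235 = 28.26383
Contributions (O − E)²/E:
  (42 − 43.60000)²/43.60000 = 0.0587
  (16 − 17.60000)²/17.60000 = 0.1455
  (36 − 32.80000)²/32.80000 = 0.3122
  (28 − 27.82979)²/27.82979 = 0.0010
  (6 − 11.23404)²/11.23404 = 2.4386
  (26 − 20.93617)²/20.93617 = 1.2248
  (39 − 37.57021)²/37.57021 = 0.0544
  (22 − 15.16596)²/15.16596 = 3.0795
  (20 − 28.26383)²/28.26383 = 2.4162
χ² = 0.0587 + 0.1455 + 0.3122 + 0.0010 + 2.4386 + 1.2248 + 0.0544 + 3.0795 + 2.4162 = 9.731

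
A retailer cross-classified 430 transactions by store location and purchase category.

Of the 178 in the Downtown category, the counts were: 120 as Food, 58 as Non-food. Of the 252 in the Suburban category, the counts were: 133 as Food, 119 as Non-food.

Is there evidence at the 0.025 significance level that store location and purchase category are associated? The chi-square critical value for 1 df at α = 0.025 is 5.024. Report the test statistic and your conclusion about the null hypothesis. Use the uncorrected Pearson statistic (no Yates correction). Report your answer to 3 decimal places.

9.229; reject H₀

Row totals: 178, 252. Column totals: 253, 177. Grand total N = 430.
Expected counts (row total × column total / N):
  Downtown, Food: 178×253/430 = 104.7302
  Downtown, Non-food: 178×177/430 = 73.2698
  Suburban, Food: 252×253/430 = 148.2698
  Suburban, Non-food: 252×177/430 = 103.7302
Contributions (O − E)²/E:
  (120 − 104.7302)²/104.7302 = 2.2264
  (58 − 73.2698)²/73.2698 = 3.1823
  (133 − 148.2698)²/148.2698 = 1.5726
  (119 − 103.7302)²/103.7302 = 2.2478
χ² = 2.2264 + 3.1823 + 1.5726 + 2.2478 = 9.229
df = (2−1)(2−1) = 1. Since 9.229 > 5.024, reject the null hypothesis of independence at α = 0.025.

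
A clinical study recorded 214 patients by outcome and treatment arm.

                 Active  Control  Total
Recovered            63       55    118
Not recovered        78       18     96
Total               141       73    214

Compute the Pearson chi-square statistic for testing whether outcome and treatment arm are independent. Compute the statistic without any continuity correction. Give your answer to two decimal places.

18.28

Grand total N = 214.
Expected counts (row total × column total / N):
  Recovered, Active: 118×141/214 = 77.748
  Recovered, Control: 118×73/214 = 40.252
  Not recovered, Active: 96×141/214 = 63.252
  Not recovered, Control: 96×73/214 = 32.748
Contributions (O − E)²/E:
  (63 − 77.748)²/77.748 = 2.7975
  (55 − 40.252)²/40.252 = 5.4035
  (78 − 63.252)²/63.252 = 3.4387
  (18 − 32.748)²/32.748 = 6.6417
χ² = 2.7975 + 5.4035 + 3.4387 + 6.6417 = 18.28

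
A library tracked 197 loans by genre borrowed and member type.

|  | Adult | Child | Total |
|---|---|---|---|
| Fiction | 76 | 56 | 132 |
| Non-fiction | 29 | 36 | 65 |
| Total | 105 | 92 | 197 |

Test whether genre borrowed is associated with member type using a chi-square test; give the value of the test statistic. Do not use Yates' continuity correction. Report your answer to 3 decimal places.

Grand total N = 197.
Expected counts (row total × column total / N):
  Fiction, Adult: 132×105/197 = 70.3553
  Fiction, Child: 132×92/197 = 61.6447
  Non-fiction, Adult: 65×105/197 = 34.6447
  Non-fiction, Child: 65×92/197 = 30.3553
Contributions (O − E)²/E:
  (76 − 70.3553)²/70.3553 = 0.4529
  (56 − 61.6447)²/61.6447 = 0.5169
  (29 − 34.6447)²/34.6447 = 0.9197
  (36 − 30.3553)²/30.3553 = 1.0497
χ² = 0.4529 + 0.5169 + 0.9197 + 1.0497 = 2.939

2.939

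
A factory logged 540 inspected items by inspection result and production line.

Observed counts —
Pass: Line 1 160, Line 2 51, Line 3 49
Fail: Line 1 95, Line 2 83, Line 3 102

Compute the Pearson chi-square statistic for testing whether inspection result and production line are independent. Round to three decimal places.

Row totals: 260, 280. Column totals: 255, 134, 151. Grand total N = 540.
Expected counts (row total × column total / N):
  Pass, Line 1: 260×255/540 = 122.7778
  Pass, Line 2: 260×134/540 = 64.5185
  Pass, Line 3: 260×151/540 = 72.7037
  Fail, Line 1: 280×255/540 = 132.2222
  Fail, Line 2: 280×134/540 = 69.4815
  Fail, Line 3: 280×151/540 = 78.2963
Contributions (O − E)²/E:
  (160 − 122.7778)²/122.7778 = 11.2845
  (51 − 64.5185)²/64.5185 = 2.8325
  (49 − 72.7037)²/72.7037 = 7.7282
  (95 − 132.2222)²/132.2222 = 10.4785
  (83 − 69.4815)²/69.4815 = 2.6302
  (102 − 78.2963)²/78.2963 = 7.1761
χ² = 11.2845 + 2.8325 + 7.7282 + 10.4785 + 2.6302 + 7.1761 = 42.130

42.130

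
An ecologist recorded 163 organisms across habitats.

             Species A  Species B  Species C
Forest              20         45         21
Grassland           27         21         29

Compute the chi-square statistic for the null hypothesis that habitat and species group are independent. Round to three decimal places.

10.585

Row totals: 86, 77. Column totals: 47, 66, 50. Grand total N = 163.
Expected counts (row total × column total / N):
  Forest, Species A: 86×47/163 = 24.7975
  Forest, Species B: 86×66/163 = 34.8221
  Forest, Species C: 86×50/163 = 26.3804
  Grassland, Species A: 77×47/163 = 22.2025
  Grassland, Species B: 77×66/163 = 31.1779
  Grassland, Species C: 77×50/163 = 23.6196
Contributions (O − E)²/E:
  (20 − 24.7975)²/24.7975 = 0.9282
  (45 − 34.8221)²/34.8221 = 2.9748
  (21 − 26.3804)²/26.3804 = 1.0974
  (27 − 22.2025)²/22.2025 = 1.0366
  (21 − 31.1779)²/31.1779 = 3.3225
  (29 − 23.6196)²/23.6196 = 1.2256
χ² = 0.9282 + 2.9748 + 1.0974 + 1.0366 + 3.3225 + 1.2256 = 10.585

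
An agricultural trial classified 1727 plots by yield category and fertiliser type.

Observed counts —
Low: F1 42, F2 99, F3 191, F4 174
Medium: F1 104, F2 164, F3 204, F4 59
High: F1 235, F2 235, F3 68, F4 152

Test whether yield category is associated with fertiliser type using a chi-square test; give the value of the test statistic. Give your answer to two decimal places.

Row totals: 506, 531, 690. Column totals: 381, 498, 463, 385. Grand total N = 1727.
Expected counts (row total × column total / N):
  Low, F1: 506×381/1727 = 111.631
  Low, F2: 506×498/1727 = 145.911
  Low, F3: 506×463/1727 = 135.656
  Low, F4: 506×385/1727 = 112.803
  Medium, F1: 531×381/1727 = 117.146
  Medium, F2: 531×498/1727 = 153.120
  Medium, F3: 531×463/1727 = 142.358
  Medium, F4: 531×385/1727 = 118.376
  High, F1: 690×381/1727 = 152.224
  High, F2: 690×498/1727 = 198.969
  High, F3: 690×463/1727 = 184.986
  High, F4: 690×385/1727 = 153.822
Contributions (O − E)²/E:
  (42 − 111.631)²/111.631 = 43.4331
  (99 − 145.911)²/145.911 = 15.0821
  (191 − 135.656)²/135.656 = 22.5789
  (174 − 112.803)²/112.803 = 33.2001
  (104 − 117.146)²/117.146 = 1.4752
  (164 − 153.120)²/153.120 = 0.7731
  (204 − 142.358)²/142.358 = 26.6914
  (59 − 118.376)²/118.376 = 29.7823
  (235 − 152.224)²/152.224 = 45.0117
  (235 − 198.969)²/198.969 = 6.5248
  (68 − 184.986)²/184.986 = 73.9825
  (152 − 153.822)²/153.822 = 0.0216
χ² = 43.4331 + 15.0821 + 22.5789 + 33.2001 + 1.4752 + 0.7731 + 26.6914 + 29.7823 + 45.0117 + 6.5248 + 73.9825 + 0.0216 = 298.56

298.56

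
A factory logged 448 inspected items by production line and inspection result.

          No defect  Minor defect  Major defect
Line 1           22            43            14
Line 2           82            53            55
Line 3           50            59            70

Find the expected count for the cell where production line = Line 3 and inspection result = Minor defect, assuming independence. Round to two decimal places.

61.93

Row total (Line 3) = 179; column total (Minor defect) = 155; grand total N = 448.
Expected count = (row total × column total) / N = 179 × 155 / 448 = 61.93.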